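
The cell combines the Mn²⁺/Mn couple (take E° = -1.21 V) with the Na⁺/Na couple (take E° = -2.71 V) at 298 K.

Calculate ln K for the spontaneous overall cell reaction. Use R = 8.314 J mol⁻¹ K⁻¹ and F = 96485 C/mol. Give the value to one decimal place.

Cathode: Mn²⁺/Mn; anode: Na⁺/Na. E°cell = (-1.21) − (-2.71) = +1.50 V, with n = 2.
ΔG° = −nFE° = −RT ln K, so ln K = nFE°/(RT) = (2)(96485)(+1.50) / ((8.314)(298)) = 116.830.

116.8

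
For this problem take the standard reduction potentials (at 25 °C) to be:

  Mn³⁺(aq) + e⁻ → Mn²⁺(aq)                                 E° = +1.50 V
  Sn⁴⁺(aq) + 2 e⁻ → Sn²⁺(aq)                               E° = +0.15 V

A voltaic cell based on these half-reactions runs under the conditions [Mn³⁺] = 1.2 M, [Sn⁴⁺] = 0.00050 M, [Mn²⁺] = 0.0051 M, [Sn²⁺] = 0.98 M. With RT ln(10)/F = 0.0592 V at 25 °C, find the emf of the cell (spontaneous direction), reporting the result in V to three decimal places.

Mn³⁺/Mn²⁺ is the cathode (higher E°), Sn⁴⁺/Sn²⁺ the anode: E°cell = +1.50 − (+0.15) = +1.35 V, n = 2.
Overall: 2 Mn³⁺(aq) + Sn²⁺(aq) → 2 Mn²⁺(aq) + Sn⁴⁺(aq)
Q = [Mn²⁺]^2·[Sn⁴⁺] / ([Mn³⁺]^2·[Sn²⁺]); log Q = -8.035.
E = E° − (0.0592/n) log Q = +1.35 − (0.0592/2)(-8.035) = +1.588 V.

+1.588 V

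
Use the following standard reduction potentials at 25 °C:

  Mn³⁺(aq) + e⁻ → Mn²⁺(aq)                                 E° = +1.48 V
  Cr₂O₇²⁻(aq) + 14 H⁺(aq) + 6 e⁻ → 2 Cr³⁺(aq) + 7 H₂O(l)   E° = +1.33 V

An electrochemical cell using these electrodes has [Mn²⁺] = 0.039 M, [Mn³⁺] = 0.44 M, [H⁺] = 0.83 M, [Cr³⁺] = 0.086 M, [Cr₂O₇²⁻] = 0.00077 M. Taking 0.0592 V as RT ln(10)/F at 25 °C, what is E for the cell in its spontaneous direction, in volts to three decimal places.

Mn³⁺/Mn²⁺ is the cathode (higher E°), Cr₂O₇²⁻/Cr³⁺ the anode: E°cell = +1.48 − (+1.33) = +0.15 V, n = 6.
Overall: 6 Mn³⁺(aq) + 2 Cr³⁺(aq) + 7 H₂O(l) → 6 Mn²⁺(aq) + Cr₂O₇²⁻(aq) + 14 H⁺(aq)
Q = [Mn²⁺]^6·[Cr₂O₇²⁻]·[H⁺]^14 / ([Mn³⁺]^6·[Cr³⁺]^2); log Q = -8.430.
E = E° − (0.0592/n) log Q = +0.15 − (0.0592/6)(-8.430) = +0.233 V.

+0.233 V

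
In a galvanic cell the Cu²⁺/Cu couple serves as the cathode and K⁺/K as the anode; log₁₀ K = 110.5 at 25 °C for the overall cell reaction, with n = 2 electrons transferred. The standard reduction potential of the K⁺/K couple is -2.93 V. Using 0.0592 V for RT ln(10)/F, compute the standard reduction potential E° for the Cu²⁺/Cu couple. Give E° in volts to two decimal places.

E°cell = (0.0592/n)·log K = (0.0592/2)(110.5) = +3.271 V.
Since Cu²⁺/Cu is the cathode and K⁺/K the anode, E°cell = E°(Cu²⁺/Cu) − E°(K⁺/K).
So E°(Cu²⁺/Cu) = E°cell + E°(K⁺/K) = +3.271 + (-2.93) = +0.34 V.

+0.34 V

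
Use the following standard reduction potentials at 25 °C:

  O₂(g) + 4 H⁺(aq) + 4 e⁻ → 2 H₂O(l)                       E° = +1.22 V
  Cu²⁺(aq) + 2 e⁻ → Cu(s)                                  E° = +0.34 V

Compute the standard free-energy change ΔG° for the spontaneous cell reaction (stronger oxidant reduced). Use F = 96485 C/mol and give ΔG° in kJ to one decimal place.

O₂/H₂O (E° = +1.22 V) is the cathode; Cu²⁺/Cu (E° = +0.34 V) is the anode, so E°cell = +0.88 V.
Balancing electrons gives n = 4 (lcm of 4 and 2).
ΔG° = −nFE° = −(4)(96485)(+0.88) = -339,627 J = -339.6 kJ.

-339.6 kJ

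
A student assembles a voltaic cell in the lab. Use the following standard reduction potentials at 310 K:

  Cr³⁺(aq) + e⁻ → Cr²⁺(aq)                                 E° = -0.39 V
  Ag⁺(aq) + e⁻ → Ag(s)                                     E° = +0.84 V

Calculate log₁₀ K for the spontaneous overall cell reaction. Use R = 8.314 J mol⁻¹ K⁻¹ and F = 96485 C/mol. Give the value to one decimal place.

20.0

Cathode: Ag⁺/Ag; anode: Cr³⁺/Cr²⁺. E°cell = (+0.84) − (-0.39) = +1.23 V, with n = 1.
ΔG° = −nFE° = −RT ln K, so ln K = nFE°/(RT) = (1)(96485)(+1.23) / ((8.314)(310)) = 46.046.
log₁₀ K = 46.046 / ln 10 = 20.0.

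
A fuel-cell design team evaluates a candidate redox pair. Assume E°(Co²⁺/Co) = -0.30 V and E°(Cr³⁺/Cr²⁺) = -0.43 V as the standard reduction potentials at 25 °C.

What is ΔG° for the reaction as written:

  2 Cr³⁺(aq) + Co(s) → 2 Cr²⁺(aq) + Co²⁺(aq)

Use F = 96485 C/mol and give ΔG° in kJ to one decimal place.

+25.1 kJ

As written, Cr³⁺/Cr²⁺ is reduced (cathode) and Co²⁺/Co is oxidised (anode), so E°cell = (-0.43) − (-0.30) = -0.13 V.
Balancing electrons gives n = 2.
ΔG° = −nFE° = −(2)(96485)(-0.13) = 25,086 J = +25.1 kJ.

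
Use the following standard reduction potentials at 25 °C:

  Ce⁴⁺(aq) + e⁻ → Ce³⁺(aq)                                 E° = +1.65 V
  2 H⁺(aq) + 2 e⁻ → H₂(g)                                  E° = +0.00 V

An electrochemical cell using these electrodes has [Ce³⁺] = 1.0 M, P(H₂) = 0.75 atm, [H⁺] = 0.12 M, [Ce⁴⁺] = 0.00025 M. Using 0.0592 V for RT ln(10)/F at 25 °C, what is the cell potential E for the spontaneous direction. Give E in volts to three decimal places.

+1.488 V

Ce⁴⁺/Ce³⁺ is the cathode (higher E°), H⁺/H₂ the anode: E°cell = +1.65 − (+0.00) = +1.65 V, n = 2.
Overall: 2 Ce⁴⁺(aq) + H₂(g) → 2 Ce³⁺(aq) + 2 H⁺(aq)
Q = [Ce³⁺]^2·[H⁺]^2 / ([Ce⁴⁺]^2·P(H₂)); log Q = 5.487.
E = E° − (0.0592/n) log Q = +1.65 − (0.0592/2)(5.487) = +1.488 V.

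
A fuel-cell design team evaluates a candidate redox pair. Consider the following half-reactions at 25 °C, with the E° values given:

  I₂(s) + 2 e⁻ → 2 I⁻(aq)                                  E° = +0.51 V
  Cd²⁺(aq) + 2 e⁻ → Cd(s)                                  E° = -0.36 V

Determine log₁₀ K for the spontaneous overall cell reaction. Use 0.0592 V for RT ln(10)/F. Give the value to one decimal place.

Cathode: I₂/I⁻; anode: Cd²⁺/Cd. E°cell = +0.87 V, n = 2.
log K = nE°cell / 0.0592 = (2)(+0.87) / 0.0592 = 29.4.

29.4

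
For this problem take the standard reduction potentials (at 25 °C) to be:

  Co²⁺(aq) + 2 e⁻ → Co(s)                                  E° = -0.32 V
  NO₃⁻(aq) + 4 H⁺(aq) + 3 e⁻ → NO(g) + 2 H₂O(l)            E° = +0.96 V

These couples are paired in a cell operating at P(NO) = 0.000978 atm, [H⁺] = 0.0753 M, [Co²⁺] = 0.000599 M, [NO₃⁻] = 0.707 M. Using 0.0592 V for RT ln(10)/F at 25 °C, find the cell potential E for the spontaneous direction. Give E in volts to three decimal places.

+1.343 V

NO₃⁻/NO is the cathode (higher E°), Co²⁺/Co the anode: E°cell = +0.96 − (-0.32) = +1.28 V, n = 6.
Overall: 2 NO₃⁻(aq) + 8 H⁺(aq) + 3 Co(s) → 2 NO(g) + 4 H₂O(l) + 3 Co²⁺(aq)
Q = P(NO)^2·[Co²⁺]^3 / ([NO₃⁻]^2·[H⁺]^8); log Q = -6.400.
E = E° − (0.0592/n) log Q = +1.28 − (0.0592/6)(-6.400) = +1.343 V.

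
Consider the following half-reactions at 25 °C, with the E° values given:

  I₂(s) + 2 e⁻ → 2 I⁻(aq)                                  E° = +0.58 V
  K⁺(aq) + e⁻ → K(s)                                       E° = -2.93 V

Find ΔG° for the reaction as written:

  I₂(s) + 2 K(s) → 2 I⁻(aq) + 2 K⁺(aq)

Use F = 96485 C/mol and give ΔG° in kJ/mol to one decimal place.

As written, I₂/I⁻ is reduced (cathode) and K⁺/K is oxidised (anode), so E°cell = (+0.58) − (-2.93) = +3.51 V.
Balancing electrons gives n = 2.
ΔG° = −nFE° = −(2)(96485)(+3.51) = -677,325 J = -677.3 kJ/mol.

-677.3 kJ/mol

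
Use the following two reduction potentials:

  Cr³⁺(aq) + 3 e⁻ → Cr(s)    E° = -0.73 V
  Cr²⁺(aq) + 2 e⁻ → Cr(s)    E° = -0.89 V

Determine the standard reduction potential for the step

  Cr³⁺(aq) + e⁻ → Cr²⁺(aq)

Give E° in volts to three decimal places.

-0.410 V

Sequential free energies add, so n₃E°₃ = n₁E°₁ + n₂E°₂.
With n₃ = 3, and the known step contributing 2×(-0.89) V, the unknown satisfies 1·E° = 3×(-0.73) − 2×(-0.89) = -0.410.
E° = -0.410 / 1 = -0.410 V.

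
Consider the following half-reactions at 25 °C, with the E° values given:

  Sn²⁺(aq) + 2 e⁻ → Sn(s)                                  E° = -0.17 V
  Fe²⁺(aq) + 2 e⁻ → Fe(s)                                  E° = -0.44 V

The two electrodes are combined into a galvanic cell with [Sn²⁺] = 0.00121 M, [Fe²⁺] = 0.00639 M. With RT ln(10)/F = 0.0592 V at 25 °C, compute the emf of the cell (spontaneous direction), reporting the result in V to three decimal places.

+0.249 V

Sn²⁺/Sn is the cathode (higher E°), Fe²⁺/Fe the anode: E°cell = -0.17 − (-0.44) = +0.27 V, n = 2.
Overall: Sn²⁺(aq) + Fe(s) → Sn(s) + Fe²⁺(aq)
Q = [Fe²⁺] / ([Sn²⁺]); log Q = 0.723.
E = E° − (0.0592/n) log Q = +0.27 − (0.0592/2)(0.723) = +0.249 V.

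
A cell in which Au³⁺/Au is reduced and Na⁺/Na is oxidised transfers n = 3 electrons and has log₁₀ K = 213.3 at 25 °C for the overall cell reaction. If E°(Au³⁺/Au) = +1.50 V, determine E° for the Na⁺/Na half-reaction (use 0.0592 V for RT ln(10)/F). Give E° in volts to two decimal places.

E°cell = (0.0592/n)·log K = (0.0592/3)(213.3) = +4.209 V.
Since Au³⁺/Au is the cathode and Na⁺/Na the anode, E°cell = E°(Au³⁺/Au) − E°(Na⁺/Na).
So E°(Na⁺/Na) = E°(Au³⁺/Au) − E°cell = (+1.50) − (+4.209) = -2.71 V.

-2.71 V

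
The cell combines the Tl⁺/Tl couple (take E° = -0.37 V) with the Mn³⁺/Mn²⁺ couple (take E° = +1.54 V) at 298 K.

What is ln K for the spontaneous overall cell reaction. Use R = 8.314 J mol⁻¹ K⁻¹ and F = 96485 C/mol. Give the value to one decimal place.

Cathode: Mn³⁺/Mn²⁺; anode: Tl⁺/Tl. E°cell = (+1.54) − (-0.37) = +1.91 V, with n = 1.
ΔG° = −nFE° = −RT ln K, so ln K = nFE°/(RT) = (1)(96485)(+1.91) / ((8.314)(298)) = 74.382.

74.4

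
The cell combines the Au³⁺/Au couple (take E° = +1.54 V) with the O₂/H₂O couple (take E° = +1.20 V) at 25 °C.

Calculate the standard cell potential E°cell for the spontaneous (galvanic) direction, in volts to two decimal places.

+0.34 V

The Au³⁺/Au couple has the higher reduction potential, so it is the cathode; O₂/H₂O is oxidised at the anode.
E°cell = E°(cathode) − E°(anode) = (+1.54) − (+1.20) = +0.34 V.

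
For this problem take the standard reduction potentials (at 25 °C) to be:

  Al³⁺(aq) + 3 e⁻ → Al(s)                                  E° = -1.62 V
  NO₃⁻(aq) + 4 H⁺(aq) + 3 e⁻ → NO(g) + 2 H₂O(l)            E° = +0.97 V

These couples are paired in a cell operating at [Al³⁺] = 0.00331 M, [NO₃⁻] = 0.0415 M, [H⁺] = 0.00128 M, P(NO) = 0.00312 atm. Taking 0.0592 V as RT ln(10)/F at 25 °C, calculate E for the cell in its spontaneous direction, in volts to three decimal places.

NO₃⁻/NO is the cathode (higher E°), Al³⁺/Al the anode: E°cell = +0.97 − (-1.62) = +2.59 V, n = 3.
Overall: NO₃⁻(aq) + 4 H⁺(aq) + Al(s) → NO(g) + 2 H₂O(l) + Al³⁺(aq)
Q = P(NO)·[Al³⁺] / ([NO₃⁻]·[H⁺]^4); log Q = 7.967.
E = E° − (0.0592/n) log Q = +2.59 − (0.0592/3)(7.967) = +2.433 V.

+2.433 V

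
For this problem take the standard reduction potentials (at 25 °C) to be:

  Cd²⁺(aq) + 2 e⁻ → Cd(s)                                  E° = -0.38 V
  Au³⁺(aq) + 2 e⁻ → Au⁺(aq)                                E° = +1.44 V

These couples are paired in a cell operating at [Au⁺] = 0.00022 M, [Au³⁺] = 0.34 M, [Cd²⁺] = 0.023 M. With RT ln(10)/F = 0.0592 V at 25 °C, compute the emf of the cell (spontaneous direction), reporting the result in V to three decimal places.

Au³⁺/Au⁺ is the cathode (higher E°), Cd²⁺/Cd the anode: E°cell = +1.44 − (-0.38) = +1.82 V, n = 2.
Overall: Au³⁺(aq) + Cd(s) → Au⁺(aq) + Cd²⁺(aq)
Q = [Au⁺]·[Cd²⁺] / ([Au³⁺]); log Q = -4.827.
E = E° − (0.0592/n) log Q = +1.82 − (0.0592/2)(-4.827) = +1.963 V.

+1.963 V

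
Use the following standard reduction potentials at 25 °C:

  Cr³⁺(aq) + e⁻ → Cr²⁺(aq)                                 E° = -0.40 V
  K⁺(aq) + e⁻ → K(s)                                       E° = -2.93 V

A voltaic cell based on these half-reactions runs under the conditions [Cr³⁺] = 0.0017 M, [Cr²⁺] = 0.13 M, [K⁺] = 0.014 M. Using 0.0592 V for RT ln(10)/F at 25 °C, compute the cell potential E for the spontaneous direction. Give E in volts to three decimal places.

+2.528 V

Cr³⁺/Cr²⁺ is the cathode (higher E°), K⁺/K the anode: E°cell = -0.40 − (-2.93) = +2.53 V, n = 1.
Overall: Cr³⁺(aq) + K(s) → Cr²⁺(aq) + K⁺(aq)
Q = [Cr²⁺]·[K⁺] / ([Cr³⁺]); log Q = 0.030.
E = E° − (0.0592/n) log Q = +2.53 − (0.0592/1)(0.030) = +2.528 V.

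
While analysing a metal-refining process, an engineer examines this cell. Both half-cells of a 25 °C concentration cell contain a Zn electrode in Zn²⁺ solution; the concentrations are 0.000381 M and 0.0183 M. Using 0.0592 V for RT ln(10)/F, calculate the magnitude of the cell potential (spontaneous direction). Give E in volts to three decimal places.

+0.050 V

For a concentration cell E°cell = 0. The 0.0183 M side is the cathode (reduction is favoured where [Zn²⁺] is higher).
With n = 2, E = −(0.0592/2) log([Zn²⁺]ₐₙ/[Zn²⁺]꜀ₐₜ) = −(0.0592/2) log(0.000381/0.0183) = −(0.0592/2)(-1.682) = +0.050 V.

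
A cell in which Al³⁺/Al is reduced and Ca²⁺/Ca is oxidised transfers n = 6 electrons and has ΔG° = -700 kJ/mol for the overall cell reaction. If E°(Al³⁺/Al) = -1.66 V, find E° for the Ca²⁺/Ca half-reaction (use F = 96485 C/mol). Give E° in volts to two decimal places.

-2.87 V

E°cell = −ΔG°/(nF) = −(-700×10³)/((6)(96485)) = +1.209 V.
Since Al³⁺/Al is the cathode and Ca²⁺/Ca the anode, E°cell = E°(Al³⁺/Al) − E°(Ca²⁺/Ca).
So E°(Ca²⁺/Ca) = E°(Al³⁺/Al) − E°cell = (-1.66) − (+1.209) = -2.87 V.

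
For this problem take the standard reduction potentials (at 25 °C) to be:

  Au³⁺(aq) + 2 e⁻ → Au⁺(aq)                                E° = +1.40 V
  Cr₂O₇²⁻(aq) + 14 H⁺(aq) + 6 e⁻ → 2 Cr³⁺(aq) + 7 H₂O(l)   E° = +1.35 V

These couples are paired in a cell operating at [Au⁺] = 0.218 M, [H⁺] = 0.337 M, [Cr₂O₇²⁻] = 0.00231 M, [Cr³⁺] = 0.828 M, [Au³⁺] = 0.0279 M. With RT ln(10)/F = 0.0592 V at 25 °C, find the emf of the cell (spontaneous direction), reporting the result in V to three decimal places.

Au³⁺/Au⁺ is the cathode (higher E°), Cr₂O₇²⁻/Cr³⁺ the anode: E°cell = +1.40 − (+1.35) = +0.05 V, n = 6.
Overall: 3 Au³⁺(aq) + 2 Cr³⁺(aq) + 7 H₂O(l) → 3 Au⁺(aq) + Cr₂O₇²⁻(aq) + 14 H⁺(aq)
Q = [Au⁺]^3·[Cr₂O₇²⁻]·[H⁺]^14 / ([Au³⁺]^3·[Cr³⁺]^2); log Q = -6.407.
E = E° − (0.0592/n) log Q = +0.05 − (0.0592/6)(-6.407) = +0.113 V.

+0.113 V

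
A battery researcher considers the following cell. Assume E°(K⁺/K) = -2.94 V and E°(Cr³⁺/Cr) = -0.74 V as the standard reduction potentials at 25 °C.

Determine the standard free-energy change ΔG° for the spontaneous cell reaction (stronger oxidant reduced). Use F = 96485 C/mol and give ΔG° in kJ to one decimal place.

Cr³⁺/Cr (E° = -0.74 V) is the cathode; K⁺/K (E° = -2.94 V) is the anode, so E°cell = +2.20 V.
Balancing electrons gives n = 3 (lcm of 3 and 1).
ΔG° = −nFE° = −(3)(96485)(+2.20) = -636,801 J = -636.8 kJ.

-636.8 kJ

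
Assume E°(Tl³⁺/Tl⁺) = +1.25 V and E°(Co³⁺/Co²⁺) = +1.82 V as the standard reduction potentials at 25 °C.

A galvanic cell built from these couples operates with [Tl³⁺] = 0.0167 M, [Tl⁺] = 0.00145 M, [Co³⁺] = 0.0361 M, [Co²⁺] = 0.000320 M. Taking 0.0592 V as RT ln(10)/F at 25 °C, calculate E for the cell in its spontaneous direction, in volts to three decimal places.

Co³⁺/Co²⁺ is the cathode (higher E°), Tl³⁺/Tl⁺ the anode: E°cell = +1.82 − (+1.25) = +0.57 V, n = 2.
Overall: 2 Co³⁺(aq) + Tl⁺(aq) → 2 Co²⁺(aq) + Tl³⁺(aq)
Q = [Co²⁺]^2·[Tl³⁺] / ([Co³⁺]^2·[Tl⁺]); log Q = -3.043.
E = E° − (0.0592/n) log Q = +0.57 − (0.0592/2)(-3.043) = +0.660 V.

+0.660 V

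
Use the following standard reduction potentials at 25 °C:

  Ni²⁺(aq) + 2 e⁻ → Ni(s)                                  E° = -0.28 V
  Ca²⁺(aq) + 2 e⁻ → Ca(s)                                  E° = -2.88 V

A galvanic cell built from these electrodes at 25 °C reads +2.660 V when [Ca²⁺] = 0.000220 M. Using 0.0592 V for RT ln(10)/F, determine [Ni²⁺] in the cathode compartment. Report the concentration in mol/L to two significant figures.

0.023 M

Ni²⁺/Ni is the cathode, Ca²⁺/Ca the anode: E°cell = +2.60 V, n = 2.
Overall reaction: Ni²⁺(aq) + Ca(s) → Ni(s) + Ca²⁺(aq); Q = [Ca²⁺]^1/[Ni²⁺]^1.
From E = E° − (0.0592/n) log Q: log Q = (E° − E)·n/0.0592 = (+2.60 − (+2.660))·2/0.0592 = -2.0270.
So 1·log[Ni²⁺] = 1·log(0.00022) − log Q = -3.6576 − (-2.0270) = -1.6306; [Ni²⁺] = 10^(-1.6306) ≈ 0.023 M.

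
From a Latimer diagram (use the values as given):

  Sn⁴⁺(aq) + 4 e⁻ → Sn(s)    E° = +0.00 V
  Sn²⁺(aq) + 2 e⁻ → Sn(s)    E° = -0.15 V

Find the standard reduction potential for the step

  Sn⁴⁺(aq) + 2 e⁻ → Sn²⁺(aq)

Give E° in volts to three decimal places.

+0.150 V

Sequential free energies add, so n₃E°₃ = n₁E°₁ + n₂E°₂.
With n₃ = 4, and the known step contributing 2×(-0.15) V, the unknown satisfies 2·E° = 4×(+0.00) − 2×(-0.15) = +0.300.
E° = +0.300 / 2 = +0.150 V.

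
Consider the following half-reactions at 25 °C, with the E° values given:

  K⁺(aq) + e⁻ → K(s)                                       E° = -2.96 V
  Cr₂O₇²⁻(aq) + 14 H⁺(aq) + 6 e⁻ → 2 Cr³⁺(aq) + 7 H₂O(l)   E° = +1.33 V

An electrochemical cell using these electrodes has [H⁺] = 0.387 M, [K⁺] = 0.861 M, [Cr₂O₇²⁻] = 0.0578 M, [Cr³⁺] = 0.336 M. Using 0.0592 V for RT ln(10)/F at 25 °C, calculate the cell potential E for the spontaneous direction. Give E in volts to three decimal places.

Cr₂O₇²⁻/Cr³⁺ is the cathode (higher E°), K⁺/K the anode: E°cell = +1.33 − (-2.96) = +4.29 V, n = 6.
Overall: Cr₂O₇²⁻(aq) + 14 H⁺(aq) + 6 K(s) → 2 Cr³⁺(aq) + 7 H₂O(l) + 6 K⁺(aq)
Q = [Cr³⁺]^2·[K⁺]^6 / ([Cr₂O₇²⁻]·[H⁺]^14); log Q = 5.673.
E = E° − (0.0592/n) log Q = +4.29 − (0.0592/6)(5.673) = +4.234 V.

+4.234 V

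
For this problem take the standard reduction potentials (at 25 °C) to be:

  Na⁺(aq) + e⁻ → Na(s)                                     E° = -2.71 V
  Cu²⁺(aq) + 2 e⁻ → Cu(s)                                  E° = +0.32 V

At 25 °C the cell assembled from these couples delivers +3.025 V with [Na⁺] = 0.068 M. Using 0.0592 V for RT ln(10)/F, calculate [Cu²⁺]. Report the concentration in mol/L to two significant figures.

0.0031 M

Cu²⁺/Cu is the cathode, Na⁺/Na the anode: E°cell = +3.03 V, n = 2.
Overall reaction: Cu²⁺(aq) + 2 Na(s) → Cu(s) + 2 Na⁺(aq); Q = [Na⁺]^2/[Cu²⁺]^1.
From E = E° − (0.0592/n) log Q: log Q = (E° − E)·n/0.0592 = (+3.03 − (+3.025))·2/0.0592 = 0.1689.
So 1·log[Cu²⁺] = 2·log(0.068) − log Q = -2.3350 − (0.1689) = -2.5039; [Cu²⁺] = 10^(-2.5039) ≈ 0.0031 M.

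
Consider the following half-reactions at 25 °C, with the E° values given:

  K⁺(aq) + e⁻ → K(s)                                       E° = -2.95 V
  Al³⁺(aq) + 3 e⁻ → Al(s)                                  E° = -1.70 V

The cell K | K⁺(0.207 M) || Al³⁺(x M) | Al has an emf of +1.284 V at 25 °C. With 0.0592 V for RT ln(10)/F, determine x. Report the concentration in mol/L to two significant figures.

Al³⁺/Al is the cathode, K⁺/K the anode: E°cell = +1.25 V, n = 3.
Overall reaction: Al³⁺(aq) + 3 K(s) → Al(s) + 3 K⁺(aq); Q = [K⁺]^3/[Al³⁺]^1.
From E = E° − (0.0592/n) log Q: log Q = (E° − E)·n/0.0592 = (+1.25 − (+1.284))·3/0.0592 = -1.7230.
So 1·log[Al³⁺] = 3·log(0.207) − log Q = -2.0521 − (-1.7230) = -0.3291; [Al³⁺] = 10^(-0.3291) ≈ 0.47 M.

0.47 M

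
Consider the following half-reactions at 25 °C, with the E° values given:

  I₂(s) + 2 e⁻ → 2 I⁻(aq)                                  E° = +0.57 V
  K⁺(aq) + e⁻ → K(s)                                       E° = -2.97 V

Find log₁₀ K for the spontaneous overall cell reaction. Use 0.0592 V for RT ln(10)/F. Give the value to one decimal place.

119.6

Cathode: I₂/I⁻; anode: K⁺/K. E°cell = +3.54 V, n = 2.
log K = nE°cell / 0.0592 = (2)(+3.54) / 0.0592 = 119.6.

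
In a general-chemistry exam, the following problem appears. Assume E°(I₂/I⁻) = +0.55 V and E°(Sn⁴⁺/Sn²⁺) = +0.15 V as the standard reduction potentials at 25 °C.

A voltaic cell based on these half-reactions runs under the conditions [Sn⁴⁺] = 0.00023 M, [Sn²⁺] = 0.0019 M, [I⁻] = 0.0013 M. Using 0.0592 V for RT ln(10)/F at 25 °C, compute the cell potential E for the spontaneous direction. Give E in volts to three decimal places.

+0.598 V

I₂/I⁻ is the cathode (higher E°), Sn⁴⁺/Sn²⁺ the anode: E°cell = +0.55 − (+0.15) = +0.40 V, n = 2.
Overall: I₂(s) + Sn²⁺(aq) → 2 I⁻(aq) + Sn⁴⁺(aq)
Q = [I⁻]^2·[Sn⁴⁺] / ([Sn²⁺]); log Q = -6.689.
E = E° − (0.0592/n) log Q = +0.40 − (0.0592/2)(-6.689) = +0.598 V.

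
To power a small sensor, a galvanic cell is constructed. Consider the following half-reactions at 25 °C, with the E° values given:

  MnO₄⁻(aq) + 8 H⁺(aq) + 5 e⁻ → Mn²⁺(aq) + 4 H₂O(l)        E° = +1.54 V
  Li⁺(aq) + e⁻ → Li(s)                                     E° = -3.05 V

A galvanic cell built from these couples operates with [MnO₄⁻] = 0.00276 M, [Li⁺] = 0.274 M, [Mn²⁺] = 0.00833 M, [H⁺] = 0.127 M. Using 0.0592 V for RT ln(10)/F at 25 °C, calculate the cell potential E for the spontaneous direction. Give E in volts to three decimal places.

+4.533 V

MnO₄⁻/Mn²⁺ is the cathode (higher E°), Li⁺/Li the anode: E°cell = +1.54 − (-3.05) = +4.59 V, n = 5.
Overall: MnO₄⁻(aq) + 8 H⁺(aq) + 5 Li(s) → Mn²⁺(aq) + 4 H₂O(l) + 5 Li⁺(aq)
Q = [Mn²⁺]·[Li⁺]^5 / ([MnO₄⁻]·[H⁺]^8); log Q = 4.838.
E = E° − (0.0592/n) log Q = +4.59 − (0.0592/5)(4.838) = +4.533 V.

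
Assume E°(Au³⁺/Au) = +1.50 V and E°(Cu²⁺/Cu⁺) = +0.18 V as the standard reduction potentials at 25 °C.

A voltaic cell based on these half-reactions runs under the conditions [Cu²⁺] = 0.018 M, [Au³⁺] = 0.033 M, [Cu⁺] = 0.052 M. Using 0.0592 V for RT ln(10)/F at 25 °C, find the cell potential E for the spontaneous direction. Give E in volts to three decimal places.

+1.318 V

Au³⁺/Au is the cathode (higher E°), Cu²⁺/Cu⁺ the anode: E°cell = +1.50 − (+0.18) = +1.32 V, n = 3.
Overall: Au³⁺(aq) + 3 Cu⁺(aq) → Au(s) + 3 Cu²⁺(aq)
Q = [Cu²⁺]^3 / ([Au³⁺]·[Cu⁺]^3); log Q = 0.099.
E = E° − (0.0592/n) log Q = +1.32 − (0.0592/3)(0.099) = +1.318 V.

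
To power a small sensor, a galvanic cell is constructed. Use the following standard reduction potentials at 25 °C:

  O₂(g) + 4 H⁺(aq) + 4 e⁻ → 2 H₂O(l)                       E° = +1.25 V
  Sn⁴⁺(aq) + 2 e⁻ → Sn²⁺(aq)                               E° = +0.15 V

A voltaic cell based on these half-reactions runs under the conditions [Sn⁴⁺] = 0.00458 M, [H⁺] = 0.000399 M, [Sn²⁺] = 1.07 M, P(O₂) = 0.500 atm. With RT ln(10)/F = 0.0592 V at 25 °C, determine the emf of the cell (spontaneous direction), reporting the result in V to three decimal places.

+0.964 V

O₂/H₂O is the cathode (higher E°), Sn⁴⁺/Sn²⁺ the anode: E°cell = +1.25 − (+0.15) = +1.10 V, n = 4.
Overall: O₂(g) + 4 H⁺(aq) + 2 Sn²⁺(aq) → 2 H₂O(l) + 2 Sn⁴⁺(aq)
Q = [Sn⁴⁺]^2 / (P(O₂)·[H⁺]^4·[Sn²⁺]^2); log Q = 9.160.
E = E° − (0.0592/n) log Q = +1.10 − (0.0592/4)(9.160) = +0.964 V.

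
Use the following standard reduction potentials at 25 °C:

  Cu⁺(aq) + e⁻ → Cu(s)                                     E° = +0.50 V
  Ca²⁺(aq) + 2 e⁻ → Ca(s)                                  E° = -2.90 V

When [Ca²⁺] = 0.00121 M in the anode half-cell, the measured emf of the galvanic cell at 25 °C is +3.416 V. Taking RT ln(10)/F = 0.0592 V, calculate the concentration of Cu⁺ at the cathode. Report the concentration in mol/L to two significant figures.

0.065 M

Cu⁺/Cu is the cathode, Ca²⁺/Ca the anode: E°cell = +3.40 V, n = 2.
Overall reaction: 2 Cu⁺(aq) + Ca(s) → 2 Cu(s) + Ca²⁺(aq); Q = [Ca²⁺]^1/[Cu⁺]^2.
From E = E° − (0.0592/n) log Q: log Q = (E° − E)·n/0.0592 = (+3.40 − (+3.416))·2/0.0592 = -0.5405.
So 2·log[Cu⁺] = 1·log(0.00121) − log Q = -2.9172 − (-0.5405) = -2.3767; log[Cu⁺] = -2.3767 / 2 = -1.1884; [Cu⁺] = 10^(-1.1884) ≈ 0.065 M.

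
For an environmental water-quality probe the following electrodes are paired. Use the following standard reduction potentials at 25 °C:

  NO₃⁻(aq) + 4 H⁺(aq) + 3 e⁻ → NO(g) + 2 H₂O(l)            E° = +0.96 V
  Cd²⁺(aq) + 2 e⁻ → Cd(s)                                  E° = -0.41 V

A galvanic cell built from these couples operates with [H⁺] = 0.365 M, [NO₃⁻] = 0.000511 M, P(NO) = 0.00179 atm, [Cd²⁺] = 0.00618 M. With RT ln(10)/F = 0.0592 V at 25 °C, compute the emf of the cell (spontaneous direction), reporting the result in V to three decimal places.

+1.390 V

NO₃⁻/NO is the cathode (higher E°), Cd²⁺/Cd the anode: E°cell = +0.96 − (-0.41) = +1.37 V, n = 6.
Overall: 2 NO₃⁻(aq) + 8 H⁺(aq) + 3 Cd(s) → 2 NO(g) + 4 H₂O(l) + 3 Cd²⁺(aq)
Q = P(NO)^2·[Cd²⁺]^3 / ([NO₃⁻]^2·[H⁺]^8); log Q = -2.037.
E = E° − (0.0592/n) log Q = +1.37 − (0.0592/6)(-2.037) = +1.390 V.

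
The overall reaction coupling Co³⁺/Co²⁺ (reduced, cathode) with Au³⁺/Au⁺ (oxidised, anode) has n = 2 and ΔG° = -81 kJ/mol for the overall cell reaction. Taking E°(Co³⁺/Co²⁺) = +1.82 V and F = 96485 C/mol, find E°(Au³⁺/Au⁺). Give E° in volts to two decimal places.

E°cell = −ΔG°/(nF) = −(-81×10³)/((2)(96485)) = +0.420 V.
Since Co³⁺/Co²⁺ is the cathode and Au³⁺/Au⁺ the anode, E°cell = E°(Co³⁺/Co²⁺) − E°(Au³⁺/Au⁺).
So E°(Au³⁺/Au⁺) = E°(Co³⁺/Co²⁺) − E°cell = (+1.82) − (+0.420) = +1.40 V.

+1.40 V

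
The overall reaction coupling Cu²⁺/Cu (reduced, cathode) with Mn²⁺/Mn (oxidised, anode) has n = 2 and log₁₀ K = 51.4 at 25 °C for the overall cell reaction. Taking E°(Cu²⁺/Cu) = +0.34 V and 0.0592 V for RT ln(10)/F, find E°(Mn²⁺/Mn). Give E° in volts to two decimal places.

E°cell = (0.0592/n)·log K = (0.0592/2)(51.4) = +1.521 V.
Since Cu²⁺/Cu is the cathode and Mn²⁺/Mn the anode, E°cell = E°(Cu²⁺/Cu) − E°(Mn²⁺/Mn).
So E°(Mn²⁺/Mn) = E°(Cu²⁺/Cu) − E°cell = (+0.34) − (+1.521) = -1.18 V.

-1.18 V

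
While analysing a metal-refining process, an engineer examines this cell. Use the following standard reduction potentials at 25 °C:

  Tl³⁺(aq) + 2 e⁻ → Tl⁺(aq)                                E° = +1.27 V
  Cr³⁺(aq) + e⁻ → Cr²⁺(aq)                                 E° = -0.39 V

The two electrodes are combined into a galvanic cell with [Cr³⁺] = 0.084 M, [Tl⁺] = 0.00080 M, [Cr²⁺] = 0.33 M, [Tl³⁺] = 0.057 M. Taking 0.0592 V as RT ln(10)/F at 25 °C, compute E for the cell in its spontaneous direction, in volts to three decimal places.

+1.750 V

Tl³⁺/Tl⁺ is the cathode (higher E°), Cr³⁺/Cr²⁺ the anode: E°cell = +1.27 − (-0.39) = +1.66 V, n = 2.
Overall: Tl³⁺(aq) + 2 Cr²⁺(aq) → Tl⁺(aq) + 2 Cr³⁺(aq)
Q = [Tl⁺]·[Cr³⁺]^2 / ([Tl³⁺]·[Cr²⁺]^2); log Q = -3.041.
E = E° − (0.0592/n) log Q = +1.66 − (0.0592/2)(-3.041) = +1.750 V.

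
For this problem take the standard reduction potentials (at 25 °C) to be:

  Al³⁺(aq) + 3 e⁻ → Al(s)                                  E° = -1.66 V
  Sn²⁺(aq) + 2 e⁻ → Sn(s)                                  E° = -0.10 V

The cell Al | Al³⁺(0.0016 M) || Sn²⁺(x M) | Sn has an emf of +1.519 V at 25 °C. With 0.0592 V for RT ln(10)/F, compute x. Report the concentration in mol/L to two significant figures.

0.00056 M

Sn²⁺/Sn is the cathode, Al³⁺/Al the anode: E°cell = +1.56 V, n = 6.
Overall reaction: 3 Sn²⁺(aq) + 2 Al(s) → 3 Sn(s) + 2 Al³⁺(aq); Q = [Al³⁺]^2/[Sn²⁺]^3.
From E = E° − (0.0592/n) log Q: log Q = (E° − E)·n/0.0592 = (+1.56 − (+1.519))·6/0.0592 = 4.1554.
So 3·log[Sn²⁺] = 2·log(0.0016) − log Q = -5.5918 − (4.1554) = -9.7472; log[Sn²⁺] = -9.7472 / 3 = -3.2491; [Sn²⁺] = 10^(-3.2491) ≈ 0.00056 M.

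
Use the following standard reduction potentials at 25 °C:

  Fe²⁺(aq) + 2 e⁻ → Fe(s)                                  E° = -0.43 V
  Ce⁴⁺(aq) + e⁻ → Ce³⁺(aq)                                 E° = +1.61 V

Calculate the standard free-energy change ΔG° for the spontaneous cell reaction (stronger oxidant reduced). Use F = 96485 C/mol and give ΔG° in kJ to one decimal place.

-393.7 kJ

Ce⁴⁺/Ce³⁺ (E° = +1.61 V) is the cathode; Fe²⁺/Fe (E° = -0.43 V) is the anode, so E°cell = +2.04 V.
Balancing electrons gives n = 2 (lcm of 1 and 2).
ΔG° = −nFE° = −(2)(96485)(+2.04) = -393,659 J = -393.7 kJ.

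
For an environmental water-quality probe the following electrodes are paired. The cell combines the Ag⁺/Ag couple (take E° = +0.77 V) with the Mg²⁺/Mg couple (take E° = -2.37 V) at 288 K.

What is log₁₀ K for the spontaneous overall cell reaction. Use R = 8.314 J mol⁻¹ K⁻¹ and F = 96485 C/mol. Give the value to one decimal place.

Cathode: Ag⁺/Ag; anode: Mg²⁺/Mg. E°cell = (+0.77) − (-2.37) = +3.14 V, with n = 2.
ΔG° = −nFE° = −RT ln K, so ln K = nFE°/(RT) = (2)(96485)(+3.14) / ((8.314)(288)) = 253.056.
log₁₀ K = 253.056 / ln 10 = 109.9.

109.9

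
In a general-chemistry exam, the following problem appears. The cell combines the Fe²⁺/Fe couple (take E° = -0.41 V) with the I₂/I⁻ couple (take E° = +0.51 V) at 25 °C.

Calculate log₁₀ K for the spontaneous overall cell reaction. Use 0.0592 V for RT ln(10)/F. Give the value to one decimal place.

Cathode: I₂/I⁻; anode: Fe²⁺/Fe. E°cell = +0.92 V, n = 2.
log K = nE°cell / 0.0592 = (2)(+0.92) / 0.0592 = 31.1.

31.1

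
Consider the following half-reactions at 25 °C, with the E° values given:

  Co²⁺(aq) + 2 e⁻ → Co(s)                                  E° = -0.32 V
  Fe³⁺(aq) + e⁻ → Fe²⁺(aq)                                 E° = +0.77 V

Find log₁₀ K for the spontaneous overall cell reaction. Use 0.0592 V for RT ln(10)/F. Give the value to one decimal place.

36.8

Cathode: Fe³⁺/Fe²⁺; anode: Co²⁺/Co. E°cell = +1.09 V, n = 2.
log K = nE°cell / 0.0592 = (2)(+1.09) / 0.0592 = 36.8.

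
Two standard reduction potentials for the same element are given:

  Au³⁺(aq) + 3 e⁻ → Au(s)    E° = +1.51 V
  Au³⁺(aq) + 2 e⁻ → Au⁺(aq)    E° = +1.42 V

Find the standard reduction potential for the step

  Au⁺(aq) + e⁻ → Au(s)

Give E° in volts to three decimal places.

+1.690 V

Sequential free energies add, so n₃E°₃ = n₁E°₁ + n₂E°₂.
With n₃ = 3, and the known step contributing 2×(+1.42) V, the unknown satisfies 1·E° = 3×(+1.51) − 2×(+1.42) = +1.690.
E° = +1.690 / 1 = +1.690 V.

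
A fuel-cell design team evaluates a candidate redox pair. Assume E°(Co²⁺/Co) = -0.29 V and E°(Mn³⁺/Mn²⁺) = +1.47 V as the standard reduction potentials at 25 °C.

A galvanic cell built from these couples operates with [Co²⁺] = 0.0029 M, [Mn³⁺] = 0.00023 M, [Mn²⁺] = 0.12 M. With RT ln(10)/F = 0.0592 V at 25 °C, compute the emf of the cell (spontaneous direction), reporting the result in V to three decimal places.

Mn³⁺/Mn²⁺ is the cathode (higher E°), Co²⁺/Co the anode: E°cell = +1.47 − (-0.29) = +1.76 V, n = 2.
Overall: 2 Mn³⁺(aq) + Co(s) → 2 Mn²⁺(aq) + Co²⁺(aq)
Q = [Mn²⁺]^2·[Co²⁺] / ([Mn³⁺]^2); log Q = 2.897.
E = E° − (0.0592/n) log Q = +1.76 − (0.0592/2)(2.897) = +1.674 V.

+1.674 V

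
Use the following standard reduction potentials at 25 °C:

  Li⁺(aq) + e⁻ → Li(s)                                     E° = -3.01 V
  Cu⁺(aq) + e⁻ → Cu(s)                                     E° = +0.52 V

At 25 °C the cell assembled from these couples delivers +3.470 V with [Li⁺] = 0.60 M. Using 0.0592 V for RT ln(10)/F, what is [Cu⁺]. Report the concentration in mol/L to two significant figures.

0.058 M

Cu⁺/Cu is the cathode, Li⁺/Li the anode: E°cell = +3.53 V, n = 1.
Overall reaction: Cu⁺(aq) + Li(s) → Cu(s) + Li⁺(aq); Q = [Li⁺]^1/[Cu⁺]^1.
From E = E° − (0.0592/n) log Q: log Q = (E° − E)·n/0.0592 = (+3.53 − (+3.470))·1/0.0592 = 1.0135.
So 1·log[Cu⁺] = 1·log(0.6) − log Q = -0.2218 − (1.0135) = -1.2353; [Cu⁺] = 10^(-1.2353) ≈ 0.058 M.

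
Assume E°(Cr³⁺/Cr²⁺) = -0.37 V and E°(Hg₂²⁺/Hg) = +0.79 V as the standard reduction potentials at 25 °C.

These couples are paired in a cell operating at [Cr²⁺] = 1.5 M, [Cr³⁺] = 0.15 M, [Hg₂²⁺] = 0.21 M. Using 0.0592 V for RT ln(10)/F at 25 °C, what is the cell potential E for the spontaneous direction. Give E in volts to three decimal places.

+1.199 V

Hg₂²⁺/Hg is the cathode (higher E°), Cr³⁺/Cr²⁺ the anode: E°cell = +0.79 − (-0.37) = +1.16 V, n = 2.
Overall: Hg₂²⁺(aq) + 2 Cr²⁺(aq) → 2 Hg(l) + 2 Cr³⁺(aq)
Q = [Cr³⁺]^2 / ([Hg₂²⁺]·[Cr²⁺]^2); log Q = -1.322.
E = E° − (0.0592/n) log Q = +1.16 − (0.0592/2)(-1.322) = +1.199 V.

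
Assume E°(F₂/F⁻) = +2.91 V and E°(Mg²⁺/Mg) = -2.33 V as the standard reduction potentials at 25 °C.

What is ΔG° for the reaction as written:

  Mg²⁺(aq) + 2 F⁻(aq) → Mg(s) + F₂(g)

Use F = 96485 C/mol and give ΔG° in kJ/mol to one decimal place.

As written, Mg²⁺/Mg is reduced (cathode) and F₂/F⁻ is oxidised (anode), so E°cell = (-2.33) − (+2.91) = -5.24 V.
Balancing electrons gives n = 2.
ΔG° = −nFE° = −(2)(96485)(-5.24) = 1,011,163 J = +1011.2 kJ/mol.

+1011.2 kJ/mol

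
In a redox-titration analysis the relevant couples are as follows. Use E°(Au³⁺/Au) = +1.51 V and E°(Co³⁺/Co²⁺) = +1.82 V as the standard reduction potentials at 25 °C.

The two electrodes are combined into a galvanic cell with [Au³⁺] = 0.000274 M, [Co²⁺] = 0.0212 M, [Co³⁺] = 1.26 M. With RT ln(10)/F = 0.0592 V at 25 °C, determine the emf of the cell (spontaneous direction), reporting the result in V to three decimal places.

Co³⁺/Co²⁺ is the cathode (higher E°), Au³⁺/Au the anode: E°cell = +1.82 − (+1.51) = +0.31 V, n = 3.
Overall: 3 Co³⁺(aq) + Au(s) → 3 Co²⁺(aq) + Au³⁺(aq)
Q = [Co²⁺]^3·[Au³⁺] / ([Co³⁺]^3); log Q = -8.884.
E = E° − (0.0592/n) log Q = +0.31 − (0.0592/3)(-8.884) = +0.485 V.

+0.485 V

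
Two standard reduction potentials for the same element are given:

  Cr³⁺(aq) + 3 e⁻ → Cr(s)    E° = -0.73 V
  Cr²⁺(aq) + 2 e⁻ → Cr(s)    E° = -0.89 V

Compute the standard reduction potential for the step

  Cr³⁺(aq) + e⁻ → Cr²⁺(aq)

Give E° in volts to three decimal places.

Sequential free energies add, so n₃E°₃ = n₁E°₁ + n₂E°₂.
With n₃ = 3, and the known step contributing 2×(-0.89) V, the unknown satisfies 1·E° = 3×(-0.73) − 2×(-0.89) = -0.410.
E° = -0.410 / 1 = -0.410 V.

-0.410 V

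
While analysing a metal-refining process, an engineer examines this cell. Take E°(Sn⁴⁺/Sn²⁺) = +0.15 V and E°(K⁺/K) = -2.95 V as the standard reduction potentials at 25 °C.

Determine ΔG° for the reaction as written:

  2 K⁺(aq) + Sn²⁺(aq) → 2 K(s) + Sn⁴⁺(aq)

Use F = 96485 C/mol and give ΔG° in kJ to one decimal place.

As written, K⁺/K is reduced (cathode) and Sn⁴⁺/Sn²⁺ is oxidised (anode), so E°cell = (-2.95) − (+0.15) = -3.10 V.
Balancing electrons gives n = 2.
ΔG° = −nFE° = −(2)(96485)(-3.10) = 598,207 J = +598.2 kJ.

+598.2 kJ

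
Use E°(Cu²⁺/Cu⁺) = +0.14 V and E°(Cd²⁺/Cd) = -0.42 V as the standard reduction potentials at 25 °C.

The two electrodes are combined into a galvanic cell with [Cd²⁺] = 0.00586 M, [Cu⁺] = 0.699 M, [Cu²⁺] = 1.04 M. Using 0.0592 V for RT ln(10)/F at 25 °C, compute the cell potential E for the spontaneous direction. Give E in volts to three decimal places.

Cu²⁺/Cu⁺ is the cathode (higher E°), Cd²⁺/Cd the anode: E°cell = +0.14 − (-0.42) = +0.56 V, n = 2.
Overall: 2 Cu²⁺(aq) + Cd(s) → 2 Cu⁺(aq) + Cd²⁺(aq)
Q = [Cu⁺]^2·[Cd²⁺] / ([Cu²⁺]^2); log Q = -2.577.
E = E° − (0.0592/n) log Q = +0.56 − (0.0592/2)(-2.577) = +0.636 V.

+0.636 V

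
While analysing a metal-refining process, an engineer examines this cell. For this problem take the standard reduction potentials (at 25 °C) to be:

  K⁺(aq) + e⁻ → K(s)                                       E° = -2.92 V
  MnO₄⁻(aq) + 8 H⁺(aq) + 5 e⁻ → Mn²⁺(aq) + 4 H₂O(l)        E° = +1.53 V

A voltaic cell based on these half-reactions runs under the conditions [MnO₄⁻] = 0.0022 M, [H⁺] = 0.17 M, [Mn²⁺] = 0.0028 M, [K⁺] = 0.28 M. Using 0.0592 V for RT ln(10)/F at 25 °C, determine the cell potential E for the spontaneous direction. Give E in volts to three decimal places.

+4.409 V

MnO₄⁻/Mn²⁺ is the cathode (higher E°), K⁺/K the anode: E°cell = +1.53 − (-2.92) = +4.45 V, n = 5.
Overall: MnO₄⁻(aq) + 8 H⁺(aq) + 5 K(s) → Mn²⁺(aq) + 4 H₂O(l) + 5 K⁺(aq)
Q = [Mn²⁺]·[K⁺]^5 / ([MnO₄⁻]·[H⁺]^8); log Q = 3.497.
E = E° − (0.0592/n) log Q = +4.45 − (0.0592/5)(3.497) = +4.409 V.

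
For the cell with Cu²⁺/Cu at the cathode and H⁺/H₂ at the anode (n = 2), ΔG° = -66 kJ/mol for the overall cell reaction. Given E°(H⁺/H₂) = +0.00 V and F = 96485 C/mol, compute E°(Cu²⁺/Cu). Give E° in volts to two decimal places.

E°cell = −ΔG°/(nF) = −(-66×10³)/((2)(96485)) = +0.342 V.
Since Cu²⁺/Cu is the cathode and H⁺/H₂ the anode, E°cell = E°(Cu²⁺/Cu) − E°(H⁺/H₂).
So E°(Cu²⁺/Cu) = E°cell + E°(H⁺/H₂) = +0.342 + (+0.00) = +0.34 V.

+0.34 V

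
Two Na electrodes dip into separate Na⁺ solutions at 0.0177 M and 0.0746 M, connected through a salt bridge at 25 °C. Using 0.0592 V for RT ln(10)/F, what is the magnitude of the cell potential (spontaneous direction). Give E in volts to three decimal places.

+0.037 V

For a concentration cell E°cell = 0. The 0.0746 M side is the cathode (reduction is favoured where [Na⁺] is higher).
With n = 1, E = −(0.0592/1) log([Na⁺]ₐₙ/[Na⁺]꜀ₐₜ) = −(0.0592/1) log(0.0177/0.0746) = −(0.0592/1)(-0.625) = +0.037 V.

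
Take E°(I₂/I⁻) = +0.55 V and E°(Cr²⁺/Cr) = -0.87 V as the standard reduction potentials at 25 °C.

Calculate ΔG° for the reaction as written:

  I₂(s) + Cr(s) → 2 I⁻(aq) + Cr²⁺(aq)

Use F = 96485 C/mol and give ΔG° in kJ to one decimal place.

As written, I₂/I⁻ is reduced (cathode) and Cr²⁺/Cr is oxidised (anode), so E°cell = (+0.55) − (-0.87) = +1.42 V.
Balancing electrons gives n = 2.
ΔG° = −nFE° = −(2)(96485)(+1.42) = -274,017 J = -274.0 kJ.

-274.0 kJ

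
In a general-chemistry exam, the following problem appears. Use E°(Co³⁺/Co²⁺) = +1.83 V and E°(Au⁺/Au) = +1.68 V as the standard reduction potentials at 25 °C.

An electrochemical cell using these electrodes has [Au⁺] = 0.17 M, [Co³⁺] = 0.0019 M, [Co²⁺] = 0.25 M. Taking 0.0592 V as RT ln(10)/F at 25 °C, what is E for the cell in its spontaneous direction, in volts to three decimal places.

Co³⁺/Co²⁺ is the cathode (higher E°), Au⁺/Au the anode: E°cell = +1.83 − (+1.68) = +0.15 V, n = 1.
Overall: Co³⁺(aq) + Au(s) → Co²⁺(aq) + Au⁺(aq)
Q = [Co²⁺]·[Au⁺] / ([Co³⁺]); log Q = 1.350.
E = E° − (0.0592/n) log Q = +0.15 − (0.0592/1)(1.350) = +0.070 V.

+0.070 V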